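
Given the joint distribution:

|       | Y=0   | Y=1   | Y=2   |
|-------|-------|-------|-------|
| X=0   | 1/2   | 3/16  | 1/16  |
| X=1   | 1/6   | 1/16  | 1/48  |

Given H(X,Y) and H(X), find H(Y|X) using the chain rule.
From the chain rule: H(X,Y) = H(X) + H(Y|X)
Therefore: H(Y|X) = H(X,Y) - H(X)

H(X,Y) = -[(1/2)·log₂(1/2) + (3/16)·log₂(3/16) + (1/16)·log₂(1/16) + (1/6)·log₂(1/6) + (1/16)·log₂(1/16) + (1/48)·log₂(1/48)]
  = 0.5000 + 0.4528 + 0.2500 + 0.4308 + 0.2500 + 0.1164
  = 2.0000 bits
Marginal P(X) (row sums):
  P(X=0) = 1/2 + 3/16 + 1/16 = 3/4
  P(X=1) = 1/6 + 1/16 + 1/48 = 1/4
H(X) = -[(3/4)·log₂(3/4) + (1/4)·log₂(1/4)]
  = 0.3113 + 0.5000
  = 0.8113 bits

H(Y|X) = 2.0000 - 0.8113 = 1.1887 bits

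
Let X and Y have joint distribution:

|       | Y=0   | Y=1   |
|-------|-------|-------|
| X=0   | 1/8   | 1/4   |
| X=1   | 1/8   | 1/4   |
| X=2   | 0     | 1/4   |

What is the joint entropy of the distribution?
H(X,Y) = -Σ P(X,Y) log₂ P(X,Y), summed over the non-zero cells:
H(X,Y) = -[(1/8)·log₂(1/8) + (1/4)·log₂(1/4) + (1/8)·log₂(1/8) + (1/4)·log₂(1/4) + (1/4)·log₂(1/4)]
  = 0.3750 + 0.5000 + 0.3750 + 0.5000 + 0.5000
  = 2.2500 bits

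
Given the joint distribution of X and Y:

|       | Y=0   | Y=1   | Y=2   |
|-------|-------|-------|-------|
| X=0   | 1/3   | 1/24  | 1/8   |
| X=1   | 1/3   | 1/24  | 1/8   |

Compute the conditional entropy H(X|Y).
Marginal P(Y) (column sums):
  P(Y=0) = 1/3 + 1/3 = 2/3
  P(Y=1) = 1/24 + 1/24 = 1/12
  P(Y=2) = 1/8 + 1/8 = 1/4

H(X|Y) = -Σ P(X,Y)·log₂ P(X|Y), where P(X|Y) = P(X,Y) / P(Y)
  (X=0,Y=0): P(X|Y) = (1/3)/(2/3) = 1/2;  -(1/3)·log₂(1/2) = 0.3333
  (X=0,Y=1): P(X|Y) = (1/24)/(1/12) = 1/2;  -(1/24)·log₂(1/2) = 0.0417
  (X=0,Y=2): P(X|Y) = (1/8)/(1/4) = 1/2;  -(1/8)·log₂(1/2) = 0.1250
  (X=1,Y=0): P(X|Y) = (1/3)/(2/3) = 1/2;  -(1/3)·log₂(1/2) = 0.3333
  (X=1,Y=1): P(X|Y) = (1/24)/(1/12) = 1/2;  -(1/24)·log₂(1/2) = 0.0417
  (X=1,Y=2): P(X|Y) = (1/8)/(1/4) = 1/2;  -(1/8)·log₂(1/2) = 0.1250
H(X|Y) = 0.3333 + 0.0417 + 0.1250 + 0.3333 + 0.0417 + 0.1250
  = 1.0000 bits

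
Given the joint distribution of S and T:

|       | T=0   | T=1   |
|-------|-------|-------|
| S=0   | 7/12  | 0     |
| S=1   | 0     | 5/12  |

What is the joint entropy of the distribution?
H(S,T) = -Σ P(S,T) log₂ P(S,T), summed over the non-zero cells:
H(S,T) = -[(7/12)·log₂(7/12) + (5/12)·log₂(5/12)]
  = 0.4536 + 0.5263
  = 0.9799 bits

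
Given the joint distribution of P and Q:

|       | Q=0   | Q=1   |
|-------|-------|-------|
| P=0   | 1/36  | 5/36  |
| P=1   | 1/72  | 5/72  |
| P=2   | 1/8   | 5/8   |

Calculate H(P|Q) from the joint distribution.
Marginal P(Q) (column sums):
  P(Q=0) = 1/36 + 1/72 + 1/8 = 1/6
  P(Q=1) = 5/36 + 5/72 + 5/8 = 5/6

H(P|Q) = -Σ P(P,Q)·log₂ P(P|Q), where P(P|Q) = P(P,Q) / P(Q)
  (P=0,Q=0): P(P|Q) = (1/36)/(1/6) = 1/6;  -(1/36)·log₂(1/6) = 0.0718
  (P=0,Q=1): P(P|Q) = (5/36)/(5/6) = 1/6;  -(5/36)·log₂(1/6) = 0.3590
  (P=1,Q=0): P(P|Q) = (1/72)/(1/6) = 1/12;  -(1/72)·log₂(1/12) = 0.0498
  (P=1,Q=1): P(P|Q) = (5/72)/(5/6) = 1/12;  -(5/72)·log₂(1/12) = 0.2490
  (P=2,Q=0): P(P|Q) = (1/8)/(1/6) = 3/4;  -(1/8)·log₂(3/4) = 0.0519
  (P=2,Q=1): P(P|Q) = (5/8)/(5/6) = 3/4;  -(5/8)·log₂(3/4) = 0.2594
H(P|Q) = 0.0718 + 0.3590 + 0.0498 + 0.2490 + 0.0519 + 0.2594
  = 1.0409 bits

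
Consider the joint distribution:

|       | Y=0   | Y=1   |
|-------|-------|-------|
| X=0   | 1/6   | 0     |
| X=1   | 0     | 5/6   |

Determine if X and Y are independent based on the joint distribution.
Marginal P(X) (row sums):
  P(X=0) = 1/6 + 0 = 1/6
  P(X=1) = 0 + 5/6 = 5/6
Marginal P(Y) (column sums):
  P(Y=0) = 1/6 + 0 = 1/6
  P(Y=1) = 0 + 5/6 = 5/6

X and Y are independent iff P(X=i,Y=j) = P(X=i)·P(Y=j) for every cell.
  P(X=0)·P(Y=0) = 1/6 × 1/6 = 1/36, but P(X=0,Y=0) = 1/6 ✗

No, X and Y are not independent. Quantitatively, I(X;Y) > 0:

H(X) = -[(1/6)·log₂(1/6) + (5/6)·log₂(5/6)]
  = 0.4308 + 0.2192
  = 0.6500 bits
H(Y) = -[(1/6)·log₂(1/6) + (5/6)·log₂(5/6)]
  = 0.4308 + 0.2192
  = 0.6500 bits
H(X,Y) = -[(1/6)·log₂(1/6) + (5/6)·log₂(5/6)]
  = 0.4308 + 0.2192
  = 0.6500 bits
I(X;Y) = H(X) + H(Y) - H(X,Y) = 0.6500 + 0.6500 - 0.6500 = 0.6500 bits > 0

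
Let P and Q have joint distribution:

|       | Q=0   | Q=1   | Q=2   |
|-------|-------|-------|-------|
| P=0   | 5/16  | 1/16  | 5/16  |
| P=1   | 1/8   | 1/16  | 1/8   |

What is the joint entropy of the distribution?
H(P,Q) = -Σ P(P,Q) log₂ P(P,Q), summed over the non-zero cells:
H(P,Q) = -[(5/16)·log₂(5/16) + (1/16)·log₂(1/16) + (5/16)·log₂(5/16) + (1/8)·log₂(1/8) + (1/16)·log₂(1/16) + (1/8)·log₂(1/8)]
  = 0.5244 + 0.2500 + 0.5244 + 0.3750 + 0.2500 + 0.3750
  = 2.2988 bits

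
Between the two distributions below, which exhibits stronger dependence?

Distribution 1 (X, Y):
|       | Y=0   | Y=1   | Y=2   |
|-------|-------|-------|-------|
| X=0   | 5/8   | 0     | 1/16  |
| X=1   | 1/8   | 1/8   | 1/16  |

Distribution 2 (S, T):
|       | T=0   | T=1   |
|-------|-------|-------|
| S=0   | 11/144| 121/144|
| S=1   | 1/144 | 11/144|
Distribution 1 (X, Y):
Marginal P(X) (row sums):
  P(X=0) = 5/8 + 0 + 1/16 = 11/16
  P(X=1) = 1/8 + 1/8 + 1/16 = 5/16
Marginal P(Y) (column sums):
  P(Y=0) = 5/8 + 1/8 = 3/4
  P(Y=1) = 0 + 1/8 = 1/8
  P(Y=2) = 1/16 + 1/16 = 1/8

H(X) = -[(11/16)·log₂(11/16) + (5/16)·log₂(5/16)]
  = 0.3716 + 0.5244
  = 0.8960 bits
H(Y) = -[(3/4)·log₂(3/4) + (1/8)·log₂(1/8) + (1/8)·log₂(1/8)]
  = 0.3113 + 0.3750 + 0.3750
  = 1.0613 bits
H(X,Y) = -[(5/8)·log₂(5/8) + (1/16)·log₂(1/16) + (1/8)·log₂(1/8) + (1/8)·log₂(1/8) + (1/16)·log₂(1/16)]
  = 0.4238 + 0.2500 + 0.3750 + 0.3750 + 0.2500
  = 1.6738 bits

I(X;Y) = H(X) + H(Y) - H(X,Y)
  = 0.8960 + 1.0613 - 1.6738
  = 0.2835 bits

Distribution 2 (S, T):
Marginal P(S) (row sums):
  P(S=0) = 11/144 + 121/144 = 11/12
  P(S=1) = 1/144 + 11/144 = 1/12
Marginal P(T) (column sums):
  P(T=0) = 11/144 + 1/144 = 1/12
  P(T=1) = 121/144 + 11/144 = 11/12

H(S) = -[(11/12)·log₂(11/12) + (1/12)·log₂(1/12)]
  = 0.1151 + 0.2987
  = 0.4138 bits
H(T) = -[(1/12)·log₂(1/12) + (11/12)·log₂(11/12)]
  = 0.2987 + 0.1151
  = 0.4138 bits
H(S,T) = -[(11/144)·log₂(11/144) + (121/144)·log₂(121/144) + (1/144)·log₂(1/144) + (11/144)·log₂(11/144)]
  = 0.2834 + 0.2110 + 0.0498 + 0.2834
  = 0.8276 bits

I(S;T) = H(S) + H(T) - H(S,T)
  = 0.4138 + 0.4138 - 0.8276
  = 0.0000 bits

I(X;Y) = 0.2835 bits > I(S;T) = 0.0000 bits, so (X, Y) has the higher mutual information (stronger dependence).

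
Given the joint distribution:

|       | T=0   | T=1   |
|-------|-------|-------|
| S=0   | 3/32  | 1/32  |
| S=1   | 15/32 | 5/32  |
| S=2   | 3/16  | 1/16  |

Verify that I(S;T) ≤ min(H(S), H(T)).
Marginal P(S) (row sums):
  P(S=0) = 3/32 + 1/32 = 1/8
  P(S=1) = 15/32 + 5/32 = 5/8
  P(S=2) = 3/16 + 1/16 = 1/4
Marginal P(T) (column sums):
  P(T=0) = 3/32 + 15/32 + 3/16 = 3/4
  P(T=1) = 1/32 + 5/32 + 1/16 = 1/4

H(S) = -[(1/8)·log₂(1/8) + (5/8)·log₂(5/8) + (1/4)·log₂(1/4)]
  = 0.3750 + 0.4238 + 0.5000
  = 1.2988 bits
H(T) = -[(3/4)·log₂(3/4) + (1/4)·log₂(1/4)]
  = 0.3113 + 0.5000
  = 0.8113 bits
H(S,T) = -[(3/32)·log₂(3/32) + (1/32)·log₂(1/32) + (15/32)·log₂(15/32) + (5/32)·log₂(5/32) + (3/16)·log₂(3/16) + (1/16)·log₂(1/16)]
  = 0.3202 + 0.1563 + 0.5124 + 0.4184 + 0.4528 + 0.2500
  = 2.1101 bits

I(S;T) = H(S) + H(T) - H(S,T)
  = 1.2988 + 0.8113 - 2.1101
  = 0.0000 bits

min(H(S), H(T)) = min(1.2988, 0.8113) = 0.8113 bits
Since 0.0000 ≤ 0.8113, the bound is satisfied ✓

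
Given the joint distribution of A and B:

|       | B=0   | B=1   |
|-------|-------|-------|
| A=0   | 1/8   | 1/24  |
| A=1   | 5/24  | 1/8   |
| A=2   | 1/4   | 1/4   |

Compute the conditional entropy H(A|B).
Marginal P(B) (column sums):
  P(B=0) = 1/8 + 5/24 + 1/4 = 7/12
  P(B=1) = 1/24 + 1/8 + 1/4 = 5/12

H(A|B) = -Σ P(A,B)·log₂ P(A|B), where P(A|B) = P(A,B) / P(B)
  (A=0,B=0): P(A|B) = (1/8)/(7/12) = 3/14;  -(1/8)·log₂(3/14) = 0.2778
  (A=0,B=1): P(A|B) = (1/24)/(5/12) = 1/10;  -(1/24)·log₂(1/10) = 0.1384
  (A=1,B=0): P(A|B) = (5/24)/(7/12) = 5/14;  -(5/24)·log₂(5/14) = 0.3095
  (A=1,B=1): P(A|B) = (1/8)/(5/12) = 3/10;  -(1/8)·log₂(3/10) = 0.2171
  (A=2,B=0): P(A|B) = (1/4)/(7/12) = 3/7;  -(1/4)·log₂(3/7) = 0.3056
  (A=2,B=1): P(A|B) = (1/4)/(5/12) = 3/5;  -(1/4)·log₂(3/5) = 0.1842
H(A|B) = 0.2778 + 0.1384 + 0.3095 + 0.2171 + 0.3056 + 0.1842
  = 1.4326 bits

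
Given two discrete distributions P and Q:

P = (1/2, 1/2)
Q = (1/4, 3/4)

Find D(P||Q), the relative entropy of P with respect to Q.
D(P||Q) = Σ P(i) log₂(P(i)/Q(i))
  i=0: (1/2) × log₂((1/2)/(1/4)) = (1/2) × log₂(2) = 0.5000
  i=1: (1/2) × log₂((1/2)/(3/4)) = (1/2) × log₂(2/3) = -0.2925
D(P||Q) = 0.5000 - 0.2925
  = 0.2075 bits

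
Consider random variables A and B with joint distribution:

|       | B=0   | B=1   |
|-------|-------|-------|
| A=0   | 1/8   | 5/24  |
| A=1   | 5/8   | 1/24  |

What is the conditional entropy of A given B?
Marginal P(B) (column sums):
  P(B=0) = 1/8 + 5/8 = 3/4
  P(B=1) = 5/24 + 1/24 = 1/4

H(A|B) = -Σ P(A,B)·log₂ P(A|B), where P(A|B) = P(A,B) / P(B)
  (A=0,B=0): P(A|B) = (1/8)/(3/4) = 1/6;  -(1/8)·log₂(1/6) = 0.3231
  (A=0,B=1): P(A|B) = (5/24)/(1/4) = 5/6;  -(5/24)·log₂(5/6) = 0.0548
  (A=1,B=0): P(A|B) = (5/8)/(3/4) = 5/6;  -(5/8)·log₂(5/6) = 0.1644
  (A=1,B=1): P(A|B) = (1/24)/(1/4) = 1/6;  -(1/24)·log₂(1/6) = 0.1077
H(A|B) = 0.3231 + 0.0548 + 0.1644 + 0.1077
  = 0.6500 bits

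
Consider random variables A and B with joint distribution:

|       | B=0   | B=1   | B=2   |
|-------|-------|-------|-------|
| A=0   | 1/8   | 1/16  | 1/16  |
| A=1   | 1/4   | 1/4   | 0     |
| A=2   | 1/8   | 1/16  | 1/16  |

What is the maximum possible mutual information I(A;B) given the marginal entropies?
The upper bound on mutual information is I(A;B) ≤ min(H(A), H(B)).

Marginal P(A) (row sums):
  P(A=0) = 1/8 + 1/16 + 1/16 = 1/4
  P(A=1) = 1/4 + 1/4 + 0 = 1/2
  P(A=2) = 1/8 + 1/16 + 1/16 = 1/4
Marginal P(B) (column sums):
  P(B=0) = 1/8 + 1/4 + 1/8 = 1/2
  P(B=1) = 1/16 + 1/4 + 1/16 = 3/8
  P(B=2) = 1/16 + 0 + 1/16 = 1/8

H(A) = -[(1/4)·log₂(1/4) + (1/2)·log₂(1/2) + (1/4)·log₂(1/4)]
  = 0.5000 + 0.5000 + 0.5000
  = 1.5000 bits
H(B) = -[(1/2)·log₂(1/2) + (3/8)·log₂(3/8) + (1/8)·log₂(1/8)]
  = 0.5000 + 0.5306 + 0.3750
  = 1.4056 bits

Maximum possible I(A;B) = min(1.5000, 1.4056) = 1.4056 bits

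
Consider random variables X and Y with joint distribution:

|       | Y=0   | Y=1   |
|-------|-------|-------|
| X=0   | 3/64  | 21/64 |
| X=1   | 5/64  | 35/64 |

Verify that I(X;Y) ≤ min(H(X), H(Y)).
Marginal P(X) (row sums):
  P(X=0) = 3/64 + 21/64 = 3/8
  P(X=1) = 5/64 + 35/64 = 5/8
Marginal P(Y) (column sums):
  P(Y=0) = 3/64 + 5/64 = 1/8
  P(Y=1) = 21/64 + 35/64 = 7/8

H(X) = -[(3/8)·log₂(3/8) + (5/8)·log₂(5/8)]
  = 0.5306 + 0.4238
  = 0.9544 bits
H(Y) = -[(1/8)·log₂(1/8) + (7/8)·log₂(7/8)]
  = 0.3750 + 0.1686
  = 0.5436 bits
H(X,Y) = -[(3/64)·log₂(3/64) + (21/64)·log₂(21/64) + (5/64)·log₂(5/64) + (35/64)·log₂(35/64)]
  = 0.2070 + 0.5275 + 0.2873 + 0.4762
  = 1.4980 bits

I(X;Y) = H(X) + H(Y) - H(X,Y)
  = 0.9544 + 0.5436 - 1.4980
  = 0.0000 bits

min(H(X), H(Y)) = min(0.9544, 0.5436) = 0.5436 bits
Since 0.0000 ≤ 0.5436, the bound is satisfied ✓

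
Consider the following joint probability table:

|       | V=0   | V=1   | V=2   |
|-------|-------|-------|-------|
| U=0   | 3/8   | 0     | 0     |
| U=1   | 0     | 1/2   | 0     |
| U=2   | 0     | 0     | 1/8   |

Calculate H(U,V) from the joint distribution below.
H(U,V) = -Σ P(U,V) log₂ P(U,V), summed over the non-zero cells:
H(U,V) = -[(3/8)·log₂(3/8) + (1/2)·log₂(1/2) + (1/8)·log₂(1/8)]
  = 0.5306 + 0.5000 + 0.3750
  = 1.4056 bits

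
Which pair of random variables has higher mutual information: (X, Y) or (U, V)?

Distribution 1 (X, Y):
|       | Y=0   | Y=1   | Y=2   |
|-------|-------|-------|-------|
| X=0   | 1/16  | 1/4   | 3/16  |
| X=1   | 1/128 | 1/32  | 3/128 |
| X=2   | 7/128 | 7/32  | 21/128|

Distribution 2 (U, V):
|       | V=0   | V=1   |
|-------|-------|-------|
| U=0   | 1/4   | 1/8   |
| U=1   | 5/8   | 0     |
Distribution 1 (X, Y):
Marginal P(X) (row sums):
  P(X=0) = 1/16 + 1/4 + 3/16 = 1/2
  P(X=1) = 1/128 + 1/32 + 3/128 = 1/16
  P(X=2) = 7/128 + 7/32 + 21/128 = 7/16
Marginal P(Y) (column sums):
  P(Y=0) = 1/16 + 1/128 + 7/128 = 1/8
  P(Y=1) = 1/4 + 1/32 + 7/32 = 1/2
  P(Y=2) = 3/16 + 3/128 + 21/128 = 3/8

H(X) = -[(1/2)·log₂(1/2) + (1/16)·log₂(1/16) + (7/16)·log₂(7/16)]
  = 0.5000 + 0.2500 + 0.5218
  = 1.2718 bits
H(Y) = -[(1/8)·log₂(1/8) + (1/2)·log₂(1/2) + (3/8)·log₂(3/8)]
  = 0.3750 + 0.5000 + 0.5306
  = 1.4056 bits
H(X,Y) = -[(1/16)·log₂(1/16) + (1/4)·log₂(1/4) + (3/16)·log₂(3/16) + (1/128)·log₂(1/128) + (1/32)·log₂(1/32) + (3/128)·log₂(3/128) + (7/128)·log₂(7/128) + (7/32)·log₂(7/32) + (21/128)·log₂(21/128)]
  = 0.2500 + 0.5000 + 0.4528 + 0.0547 + 0.1563 + 0.1269 + 0.2293 + 0.4796 + 0.4278
  = 2.6774 bits

I(X;Y) = H(X) + H(Y) - H(X,Y)
  = 1.2718 + 1.4056 - 2.6774
  = 0.0000 bits

Distribution 2 (U, V):
Marginal P(U) (row sums):
  P(U=0) = 1/4 + 1/8 = 3/8
  P(U=1) = 5/8 + 0 = 5/8
Marginal P(V) (column sums):
  P(V=0) = 1/4 + 5/8 = 7/8
  P(V=1) = 1/8 + 0 = 1/8

H(U) = -[(3/8)·log₂(3/8) + (5/8)·log₂(5/8)]
  = 0.5306 + 0.4238
  = 0.9544 bits
H(V) = -[(7/8)·log₂(7/8) + (1/8)·log₂(1/8)]
  = 0.1686 + 0.3750
  = 0.5436 bits
H(U,V) = -[(1/4)·log₂(1/4) + (1/8)·log₂(1/8) + (5/8)·log₂(5/8)]
  = 0.5000 + 0.3750 + 0.4238
  = 1.2988 bits

I(U;V) = H(U) + H(V) - H(U,V)
  = 0.9544 + 0.5436 - 1.2988
  = 0.1992 bits

I(U;V) = 0.1992 bits > I(X;Y) = 0.0000 bits, so (U, V) has the higher mutual information (stronger dependence).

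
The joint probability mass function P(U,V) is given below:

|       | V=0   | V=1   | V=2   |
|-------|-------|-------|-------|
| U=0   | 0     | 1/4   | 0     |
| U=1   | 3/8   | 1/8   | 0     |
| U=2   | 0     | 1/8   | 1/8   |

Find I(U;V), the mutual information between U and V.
Marginal P(U) (row sums):
  P(U=0) = 0 + 1/4 + 0 = 1/4
  P(U=1) = 3/8 + 1/8 + 0 = 1/2
  P(U=2) = 0 + 1/8 + 1/8 = 1/4
Marginal P(V) (column sums):
  P(V=0) = 0 + 3/8 + 0 = 3/8
  P(V=1) = 1/4 + 1/8 + 1/8 = 1/2
  P(V=2) = 0 + 0 + 1/8 = 1/8

H(U) = -[(1/4)·log₂(1/4) + (1/2)·log₂(1/2) + (1/4)·log₂(1/4)]
  = 0.5000 + 0.5000 + 0.5000
  = 1.5000 bits
H(V) = -[(3/8)·log₂(3/8) + (1/2)·log₂(1/2) + (1/8)·log₂(1/8)]
  = 0.5306 + 0.5000 + 0.3750
  = 1.4056 bits
H(U,V) = -[(1/4)·log₂(1/4) + (3/8)·log₂(3/8) + (1/8)·log₂(1/8) + (1/8)·log₂(1/8) + (1/8)·log₂(1/8)]
  = 0.5000 + 0.5306 + 0.3750 + 0.3750 + 0.3750
  = 2.1556 bits

I(U;V) = H(U) + H(V) - H(U,V)
  = 1.5000 + 1.4056 - 2.1556
  = 0.7500 bits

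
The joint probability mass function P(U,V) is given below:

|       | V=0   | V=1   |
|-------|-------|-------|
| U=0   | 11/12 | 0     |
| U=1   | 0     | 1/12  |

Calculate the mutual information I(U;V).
Marginal P(U) (row sums):
  P(U=0) = 11/12 + 0 = 11/12
  P(U=1) = 0 + 1/12 = 1/12
Marginal P(V) (column sums):
  P(V=0) = 11/12 + 0 = 11/12
  P(V=1) = 0 + 1/12 = 1/12

H(U) = -[(11/12)·log₂(11/12) + (1/12)·log₂(1/12)]
  = 0.1151 + 0.2987
  = 0.4138 bits
H(V) = -[(11/12)·log₂(11/12) + (1/12)·log₂(1/12)]
  = 0.1151 + 0.2987
  = 0.4138 bits
H(U,V) = -[(11/12)·log₂(11/12) + (1/12)·log₂(1/12)]
  = 0.1151 + 0.2987
  = 0.4138 bits

I(U;V) = H(U) + H(V) - H(U,V)
  = 0.4138 + 0.4138 - 0.4138
  = 0.4138 bits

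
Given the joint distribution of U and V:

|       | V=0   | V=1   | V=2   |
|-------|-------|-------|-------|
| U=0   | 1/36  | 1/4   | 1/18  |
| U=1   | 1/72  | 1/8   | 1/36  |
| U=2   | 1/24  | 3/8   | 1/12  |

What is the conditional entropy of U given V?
Marginal P(V) (column sums):
  P(V=0) = 1/36 + 1/72 + 1/24 = 1/12
  P(V=1) = 1/4 + 1/8 + 3/8 = 3/4
  P(V=2) = 1/18 + 1/36 + 1/12 = 1/6

H(U|V) = -Σ P(U,V)·log₂ P(U|V), where P(U|V) = P(U,V) / P(V)
  (U=0,V=0): P(U|V) = (1/36)/(1/12) = 1/3;  -(1/36)·log₂(1/3) = 0.0440
  (U=0,V=1): P(U|V) = (1/4)/(3/4) = 1/3;  -(1/4)·log₂(1/3) = 0.3962
  (U=0,V=2): P(U|V) = (1/18)/(1/6) = 1/3;  -(1/18)·log₂(1/3) = 0.0881
  (U=1,V=0): P(U|V) = (1/72)/(1/12) = 1/6;  -(1/72)·log₂(1/6) = 0.0359
  (U=1,V=1): P(U|V) = (1/8)/(3/4) = 1/6;  -(1/8)·log₂(1/6) = 0.3231
  (U=1,V=2): P(U|V) = (1/36)/(1/6) = 1/6;  -(1/36)·log₂(1/6) = 0.0718
  (U=2,V=0): P(U|V) = (1/24)/(1/12) = 1/2;  -(1/24)·log₂(1/2) = 0.0417
  (U=2,V=1): P(U|V) = (3/8)/(3/4) = 1/2;  -(3/8)·log₂(1/2) = 0.3750
  (U=2,V=2): P(U|V) = (1/12)/(1/6) = 1/2;  -(1/12)·log₂(1/2) = 0.0833
H(U|V) = 0.0440 + 0.3962 + 0.0881 + 0.0359 + 0.3231 + 0.0718 + 0.0417 + 0.3750 + 0.0833
  = 1.4591 bits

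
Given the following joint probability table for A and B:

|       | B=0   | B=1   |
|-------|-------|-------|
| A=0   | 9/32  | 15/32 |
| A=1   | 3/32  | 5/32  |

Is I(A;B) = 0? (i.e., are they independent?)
Marginal P(A) (row sums):
  P(A=0) = 9/32 + 15/32 = 3/4
  P(A=1) = 3/32 + 5/32 = 1/4
Marginal P(B) (column sums):
  P(B=0) = 9/32 + 3/32 = 3/8
  P(B=1) = 15/32 + 5/32 = 5/8

A and B are independent iff P(A=i,B=j) = P(A=i)·P(B=j) for every cell.
  P(A=0)·P(B=0) = 3/4 × 3/8 = 9/32 = P(A=0,B=0) ✓
  P(A=0)·P(B=1) = 3/4 × 5/8 = 15/32 = P(A=0,B=1) ✓
  P(A=1)·P(B=0) = 1/4 × 3/8 = 3/32 = P(A=1,B=0) ✓
  P(A=1)·P(B=1) = 1/4 × 5/8 = 5/32 = P(A=1,B=1) ✓

Yes, A and B are independent: every cell factors, so I(A;B) = 0 bits.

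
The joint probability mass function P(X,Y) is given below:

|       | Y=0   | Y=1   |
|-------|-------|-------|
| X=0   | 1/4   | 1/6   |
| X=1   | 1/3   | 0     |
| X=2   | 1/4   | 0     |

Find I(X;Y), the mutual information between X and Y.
Marginal P(X) (row sums):
  P(X=0) = 1/4 + 1/6 = 5/12
  P(X=1) = 1/3 + 0 = 1/3
  P(X=2) = 1/4 + 0 = 1/4
Marginal P(Y) (column sums):
  P(Y=0) = 1/4 + 1/3 + 1/4 = 5/6
  P(Y=1) = 1/6 + 0 + 0 = 1/6

H(X) = -[(5/12)·log₂(5/12) + (1/3)·log₂(1/3) + (1/4)·log₂(1/4)]
  = 0.5263 + 0.5283 + 0.5000
  = 1.5546 bits
H(Y) = -[(5/6)·log₂(5/6) + (1/6)·log₂(1/6)]
  = 0.2192 + 0.4308
  = 0.6500 bits
H(X,Y) = -[(1/4)·log₂(1/4) + (1/6)·log₂(1/6) + (1/3)·log₂(1/3) + (1/4)·log₂(1/4)]
  = 0.5000 + 0.4308 + 0.5283 + 0.5000
  = 1.9591 bits

I(X;Y) = H(X) + H(Y) - H(X,Y)
  = 1.5546 + 0.6500 - 1.9591
  = 0.2455 bits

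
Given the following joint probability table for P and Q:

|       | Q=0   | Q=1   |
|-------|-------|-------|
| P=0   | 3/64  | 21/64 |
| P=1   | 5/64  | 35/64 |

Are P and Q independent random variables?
Marginal P(P) (row sums):
  P(P=0) = 3/64 + 21/64 = 3/8
  P(P=1) = 5/64 + 35/64 = 5/8
Marginal P(Q) (column sums):
  P(Q=0) = 3/64 + 5/64 = 1/8
  P(Q=1) = 21/64 + 35/64 = 7/8

P and Q are independent iff P(P=i,Q=j) = P(P=i)·P(Q=j) for every cell.
  P(P=0)·P(Q=0) = 3/8 × 1/8 = 3/64 = P(P=0,Q=0) ✓
  P(P=0)·P(Q=1) = 3/8 × 7/8 = 21/64 = P(P=0,Q=1) ✓
  P(P=1)·P(Q=0) = 5/8 × 1/8 = 5/64 = P(P=1,Q=0) ✓
  P(P=1)·P(Q=1) = 5/8 × 7/8 = 35/64 = P(P=1,Q=1) ✓

Yes, P and Q are independent: every cell factors, so I(P;Q) = 0 bits.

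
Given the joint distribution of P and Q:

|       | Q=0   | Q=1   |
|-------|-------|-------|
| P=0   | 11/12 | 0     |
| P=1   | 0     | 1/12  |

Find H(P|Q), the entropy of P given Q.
Marginal P(Q) (column sums):
  P(Q=0) = 11/12 + 0 = 11/12
  P(Q=1) = 0 + 1/12 = 1/12

H(P|Q) = -Σ P(P,Q)·log₂ P(P|Q), where P(P|Q) = P(P,Q) / P(Q)
  (cells with P(P,Q) = 0 contribute 0)
  (P=0,Q=0): P(P|Q) = (11/12)/(11/12) = 1;  -(11/12)·log₂(1) = 0.0000
  (P=1,Q=1): P(P|Q) = (1/12)/(1/12) = 1;  -(1/12)·log₂(1) = 0.0000
H(P|Q) = 0.0000 + 0.0000
  = 0.0000 bits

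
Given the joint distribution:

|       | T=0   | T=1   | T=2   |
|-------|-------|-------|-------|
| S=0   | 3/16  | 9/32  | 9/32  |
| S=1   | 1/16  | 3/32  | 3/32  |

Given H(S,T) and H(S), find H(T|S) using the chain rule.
From the chain rule: H(S,T) = H(S) + H(T|S)
Therefore: H(T|S) = H(S,T) - H(S)

H(S,T) = -[(3/16)·log₂(3/16) + (9/32)·log₂(9/32) + (9/32)·log₂(9/32) + (1/16)·log₂(1/16) + (3/32)·log₂(3/32) + (3/32)·log₂(3/32)]
  = 0.4528 + 0.5147 + 0.5147 + 0.2500 + 0.3202 + 0.3202
  = 2.3726 bits
Marginal P(S) (row sums):
  P(S=0) = 3/16 + 9/32 + 9/32 = 3/4
  P(S=1) = 1/16 + 3/32 + 3/32 = 1/4
H(S) = -[(3/4)·log₂(3/4) + (1/4)·log₂(1/4)]
  = 0.3113 + 0.5000
  = 0.8113 bits

H(T|S) = 2.3726 - 0.8113 = 1.5613 bits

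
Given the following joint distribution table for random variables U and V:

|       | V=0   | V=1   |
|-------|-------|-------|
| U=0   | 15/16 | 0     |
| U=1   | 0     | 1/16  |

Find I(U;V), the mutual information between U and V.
Marginal P(U) (row sums):
  P(U=0) = 15/16 + 0 = 15/16
  P(U=1) = 0 + 1/16 = 1/16
Marginal P(V) (column sums):
  P(V=0) = 15/16 + 0 = 15/16
  P(V=1) = 0 + 1/16 = 1/16

H(U) = -[(15/16)·log₂(15/16) + (1/16)·log₂(1/16)]
  = 0.0873 + 0.2500
  = 0.3373 bits
H(V) = -[(15/16)·log₂(15/16) + (1/16)·log₂(1/16)]
  = 0.0873 + 0.2500
  = 0.3373 bits
H(U,V) = -[(15/16)·log₂(15/16) + (1/16)·log₂(1/16)]
  = 0.0873 + 0.2500
  = 0.3373 bits

I(U;V) = H(U) + H(V) - H(U,V)
  = 0.3373 + 0.3373 - 0.3373
  = 0.3373 bits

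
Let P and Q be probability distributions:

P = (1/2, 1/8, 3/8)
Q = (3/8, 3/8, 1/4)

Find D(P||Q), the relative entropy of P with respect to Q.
D(P||Q) = Σ P(i) log₂(P(i)/Q(i))
  i=0: (1/2) × log₂((1/2)/(3/8)) = (1/2) × log₂(4/3) = 0.2075
  i=1: (1/8) × log₂((1/8)/(3/8)) = (1/8) × log₂(1/3) = -0.1981
  i=2: (3/8) × log₂((3/8)/(1/4)) = (3/8) × log₂(3/2) = 0.2194
D(P||Q) = 0.2075 - 0.1981 + 0.2194
  = 0.2288 bits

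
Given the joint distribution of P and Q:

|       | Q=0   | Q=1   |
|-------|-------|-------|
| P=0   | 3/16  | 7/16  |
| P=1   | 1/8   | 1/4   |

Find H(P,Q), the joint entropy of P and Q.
H(P,Q) = -Σ P(P,Q) log₂ P(P,Q), summed over the non-zero cells:
H(P,Q) = -[(3/16)·log₂(3/16) + (7/16)·log₂(7/16) + (1/8)·log₂(1/8) + (1/4)·log₂(1/4)]
  = 0.4528 + 0.5218 + 0.3750 + 0.5000
  = 1.8496 bits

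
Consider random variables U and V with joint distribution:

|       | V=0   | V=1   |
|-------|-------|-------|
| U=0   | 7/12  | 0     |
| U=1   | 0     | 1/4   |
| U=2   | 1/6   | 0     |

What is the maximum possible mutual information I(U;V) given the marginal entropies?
The upper bound on mutual information is I(U;V) ≤ min(H(U), H(V)).

Marginal P(U) (row sums):
  P(U=0) = 7/12 + 0 = 7/12
  P(U=1) = 0 + 1/4 = 1/4
  P(U=2) = 1/6 + 0 = 1/6
Marginal P(V) (column sums):
  P(V=0) = 7/12 + 0 + 1/6 = 3/4
  P(V=1) = 0 + 1/4 + 0 = 1/4

H(U) = -[(7/12)·log₂(7/12) + (1/4)·log₂(1/4) + (1/6)·log₂(1/6)]
  = 0.4536 + 0.5000 + 0.4308
  = 1.3844 bits
H(V) = -[(3/4)·log₂(3/4) + (1/4)·log₂(1/4)]
  = 0.3113 + 0.5000
  = 0.8113 bits

Maximum possible I(U;V) = min(1.3844, 0.8113) = 0.8113 bits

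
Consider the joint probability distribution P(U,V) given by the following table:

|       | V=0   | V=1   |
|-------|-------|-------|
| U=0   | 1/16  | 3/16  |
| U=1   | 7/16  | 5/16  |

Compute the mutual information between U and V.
Marginal P(U) (row sums):
  P(U=0) = 1/16 + 3/16 = 1/4
  P(U=1) = 7/16 + 5/16 = 3/4
Marginal P(V) (column sums):
  P(V=0) = 1/16 + 7/16 = 1/2
  P(V=1) = 3/16 + 5/16 = 1/2

H(U) = -[(1/4)·log₂(1/4) + (3/4)·log₂(3/4)]
  = 0.5000 + 0.3113
  = 0.8113 bits
H(V) = -[(1/2)·log₂(1/2) + (1/2)·log₂(1/2)]
  = 0.5000 + 0.5000
  = 1.0000 bits
H(U,V) = -[(1/16)·log₂(1/16) + (3/16)·log₂(3/16) + (7/16)·log₂(7/16) + (5/16)·log₂(5/16)]
  = 0.2500 + 0.4528 + 0.5218 + 0.5244
  = 1.7490 bits

I(U;V) = H(U) + H(V) - H(U,V)
  = 0.8113 + 1.0000 - 1.7490
  = 0.0623 bits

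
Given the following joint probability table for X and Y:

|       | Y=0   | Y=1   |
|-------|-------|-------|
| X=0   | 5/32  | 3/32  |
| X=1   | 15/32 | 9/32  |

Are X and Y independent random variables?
Marginal P(X) (row sums):
  P(X=0) = 5/32 + 3/32 = 1/4
  P(X=1) = 15/32 + 9/32 = 3/4
Marginal P(Y) (column sums):
  P(Y=0) = 5/32 + 15/32 = 5/8
  P(Y=1) = 3/32 + 9/32 = 3/8

X and Y are independent iff P(X=i,Y=j) = P(X=i)·P(Y=j) for every cell.
  P(X=0)·P(Y=0) = 1/4 × 5/8 = 5/32 = P(X=0,Y=0) ✓
  P(X=0)·P(Y=1) = 1/4 × 3/8 = 3/32 = P(X=0,Y=1) ✓
  P(X=1)·P(Y=0) = 3/4 × 5/8 = 15/32 = P(X=1,Y=0) ✓
  P(X=1)·P(Y=1) = 3/4 × 3/8 = 9/32 = P(X=1,Y=1) ✓

Yes, X and Y are independent: every cell factors, so I(X;Y) = 0 bits.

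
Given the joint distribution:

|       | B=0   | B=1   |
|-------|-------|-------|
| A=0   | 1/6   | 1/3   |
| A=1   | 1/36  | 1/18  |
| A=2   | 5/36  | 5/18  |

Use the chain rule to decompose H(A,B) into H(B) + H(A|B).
By the chain rule: H(A,B) = H(B) + H(A|B)

Marginal P(B) (column sums):
  P(B=0) = 1/6 + 1/36 + 5/36 = 1/3
  P(B=1) = 1/3 + 1/18 + 5/18 = 2/3
H(B) = -[(1/3)·log₂(1/3) + (2/3)·log₂(2/3)]
  = 0.5283 + 0.3900
  = 0.9183 bits
H(A|B) = -Σ P(A,B)·log₂ P(A|B), where P(A|B) = P(A,B) / P(B)
  (A=0,B=0): P(A|B) = (1/6)/(1/3) = 1/2;  -(1/6)·log₂(1/2) = 0.1667
  (A=0,B=1): P(A|B) = (1/3)/(2/3) = 1/2;  -(1/3)·log₂(1/2) = 0.3333
  (A=1,B=0): P(A|B) = (1/36)/(1/3) = 1/12;  -(1/36)·log₂(1/12) = 0.0996
  (A=1,B=1): P(A|B) = (1/18)/(2/3) = 1/12;  -(1/18)·log₂(1/12) = 0.1992
  (A=2,B=0): P(A|B) = (5/36)/(1/3) = 5/12;  -(5/36)·log₂(5/12) = 0.1754
  (A=2,B=1): P(A|B) = (5/18)/(2/3) = 5/12;  -(5/18)·log₂(5/12) = 0.3508
H(A|B) = 0.1667 + 0.3333 + 0.0996 + 0.1992 + 0.1754 + 0.3508
  = 1.3250 bits

H(A,B) = H(B) + H(A|B) = 0.9183 + 1.3250 = 2.2433 bits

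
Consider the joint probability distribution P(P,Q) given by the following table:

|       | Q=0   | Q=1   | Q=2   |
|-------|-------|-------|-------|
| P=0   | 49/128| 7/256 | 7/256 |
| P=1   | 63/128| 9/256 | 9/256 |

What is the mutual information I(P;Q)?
Marginal P(P) (row sums):
  P(P=0) = 49/128 + 7/256 + 7/256 = 7/16
  P(P=1) = 63/128 + 9/256 + 9/256 = 9/16
Marginal P(Q) (column sums):
  P(Q=0) = 49/128 + 63/128 = 7/8
  P(Q=1) = 7/256 + 9/256 = 1/16
  P(Q=2) = 7/256 + 9/256 = 1/16

H(P) = -[(7/16)·log₂(7/16) + (9/16)·log₂(9/16)]
  = 0.5218 + 0.4669
  = 0.9887 bits
H(Q) = -[(7/8)·log₂(7/8) + (1/16)·log₂(1/16) + (1/16)·log₂(1/16)]
  = 0.1686 + 0.2500 + 0.2500
  = 0.6686 bits
H(P,Q) = -[(49/128)·log₂(49/128) + (7/256)·log₂(7/256) + (7/256)·log₂(7/256) + (63/128)·log₂(63/128) + (9/256)·log₂(9/256) + (9/256)·log₂(9/256)]
  = 0.5303 + 0.1420 + 0.1420 + 0.5034 + 0.1698 + 0.1698
  = 1.6573 bits

I(P;Q) = H(P) + H(Q) - H(P,Q)
  = 0.9887 + 0.6686 - 1.6573
  = 0.0000 bits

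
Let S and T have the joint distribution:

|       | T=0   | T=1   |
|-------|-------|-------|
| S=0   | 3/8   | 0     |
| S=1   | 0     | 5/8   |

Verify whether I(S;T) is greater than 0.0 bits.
Marginal P(S) (row sums):
  P(S=0) = 3/8 + 0 = 3/8
  P(S=1) = 0 + 5/8 = 5/8
Marginal P(T) (column sums):
  P(T=0) = 3/8 + 0 = 3/8
  P(T=1) = 0 + 5/8 = 5/8

H(S) = -[(3/8)·log₂(3/8) + (5/8)·log₂(5/8)]
  = 0.5306 + 0.4238
  = 0.9544 bits
H(T) = -[(3/8)·log₂(3/8) + (5/8)·log₂(5/8)]
  = 0.5306 + 0.4238
  = 0.9544 bits
H(S,T) = -[(3/8)·log₂(3/8) + (5/8)·log₂(5/8)]
  = 0.5306 + 0.4238
  = 0.9544 bits

I(S;T) = H(S) + H(T) - H(S,T)
  = 0.9544 + 0.9544 - 0.9544
  = 0.9544 bits

Yes. I(S;T) = 0.9544 bits, which is > 0.0 bits.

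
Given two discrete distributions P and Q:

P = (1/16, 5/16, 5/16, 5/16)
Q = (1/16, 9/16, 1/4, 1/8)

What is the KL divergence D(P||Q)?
D(P||Q) = Σ P(i) log₂(P(i)/Q(i))
  i=0: (1/16) × log₂((1/16)/(1/16)) = (1/16) × log₂(1) = 0.0000
  i=1: (5/16) × log₂((5/16)/(9/16)) = (5/16) × log₂(5/9) = -0.2650
  i=2: (5/16) × log₂((5/16)/(1/4)) = (5/16) × log₂(5/4) = 0.1006
  i=3: (5/16) × log₂((5/16)/(1/8)) = (5/16) × log₂(5/2) = 0.4131
D(P||Q) = 0.0000 - 0.2650 + 0.1006 + 0.4131
  = 0.2487 bits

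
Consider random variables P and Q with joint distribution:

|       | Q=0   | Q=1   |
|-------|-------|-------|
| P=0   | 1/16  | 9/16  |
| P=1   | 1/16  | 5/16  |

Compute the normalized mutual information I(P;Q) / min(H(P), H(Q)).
Marginal P(P) (row sums):
  P(P=0) = 1/16 + 9/16 = 5/8
  P(P=1) = 1/16 + 5/16 = 3/8
Marginal P(Q) (column sums):
  P(Q=0) = 1/16 + 1/16 = 1/8
  P(Q=1) = 9/16 + 5/16 = 7/8

H(P) = -[(5/8)·log₂(5/8) + (3/8)·log₂(3/8)]
  = 0.4238 + 0.5306
  = 0.9544 bits
H(Q) = -[(1/8)·log₂(1/8) + (7/8)·log₂(7/8)]
  = 0.3750 + 0.1686
  = 0.5436 bits
H(P,Q) = -[(1/16)·log₂(1/16) + (9/16)·log₂(9/16) + (1/16)·log₂(1/16) + (5/16)·log₂(5/16)]
  = 0.2500 + 0.4669 + 0.2500 + 0.5244
  = 1.4913 bits

I(P;Q) = H(P) + H(Q) - H(P,Q)
  = 0.9544 + 0.5436 - 1.4913
  = 0.0067 bits

min(H(P), H(Q)) = min(0.9544, 0.5436) = 0.5436 bits
Normalized MI = 0.0067 / 0.5436 = 0.0123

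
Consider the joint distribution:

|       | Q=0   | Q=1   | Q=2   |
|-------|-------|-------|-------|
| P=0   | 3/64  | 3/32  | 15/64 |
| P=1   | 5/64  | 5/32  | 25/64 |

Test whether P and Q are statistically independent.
Marginal P(P) (row sums):
  P(P=0) = 3/64 + 3/32 + 15/64 = 3/8
  P(P=1) = 5/64 + 5/32 + 25/64 = 5/8
Marginal P(Q) (column sums):
  P(Q=0) = 3/64 + 5/64 = 1/8
  P(Q=1) = 3/32 + 5/32 = 1/4
  P(Q=2) = 15/64 + 25/64 = 5/8

P and Q are independent iff P(P=i,Q=j) = P(P=i)·P(Q=j) for every cell.
  P(P=0)·P(Q=0) = 3/8 × 1/8 = 3/64 = P(P=0,Q=0) ✓
  P(P=0)·P(Q=1) = 3/8 × 1/4 = 3/32 = P(P=0,Q=1) ✓
  P(P=0)·P(Q=2) = 3/8 × 5/8 = 15/64 = P(P=0,Q=2) ✓
  P(P=1)·P(Q=0) = 5/8 × 1/8 = 5/64 = P(P=1,Q=0) ✓
  P(P=1)·P(Q=1) = 5/8 × 1/4 = 5/32 = P(P=1,Q=1) ✓
  P(P=1)·P(Q=2) = 5/8 × 5/8 = 25/64 = P(P=1,Q=2) ✓

Yes, P and Q are independent: every cell factors, so I(P;Q) = 0 bits.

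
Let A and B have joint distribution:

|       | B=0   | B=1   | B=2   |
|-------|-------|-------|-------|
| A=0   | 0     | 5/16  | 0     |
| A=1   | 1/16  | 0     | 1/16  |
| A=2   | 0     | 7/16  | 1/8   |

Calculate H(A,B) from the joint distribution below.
H(A,B) = -Σ P(A,B) log₂ P(A,B), summed over the non-zero cells:
H(A,B) = -[(5/16)·log₂(5/16) + (1/16)·log₂(1/16) + (1/16)·log₂(1/16) + (7/16)·log₂(7/16) + (1/8)·log₂(1/8)]
  = 0.5244 + 0.2500 + 0.2500 + 0.5218 + 0.3750
  = 1.9212 bits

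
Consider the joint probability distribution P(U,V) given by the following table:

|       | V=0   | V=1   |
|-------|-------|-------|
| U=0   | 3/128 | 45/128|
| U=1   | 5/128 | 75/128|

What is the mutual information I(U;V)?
Marginal P(U) (row sums):
  P(U=0) = 3/128 + 45/128 = 3/8
  P(U=1) = 5/128 + 75/128 = 5/8
Marginal P(V) (column sums):
  P(V=0) = 3/128 + 5/128 = 1/16
  P(V=1) = 45/128 + 75/128 = 15/16

H(U) = -[(3/8)·log₂(3/8) + (5/8)·log₂(5/8)]
  = 0.5306 + 0.4238
  = 0.9544 bits
H(V) = -[(1/16)·log₂(1/16) + (15/16)·log₂(15/16)]
  = 0.2500 + 0.0873
  = 0.3373 bits
H(U,V) = -[(3/128)·log₂(3/128) + (45/128)·log₂(45/128) + (5/128)·log₂(5/128) + (75/128)·log₂(75/128)]
  = 0.1269 + 0.5302 + 0.1827 + 0.4519
  = 1.2917 bits

I(U;V) = H(U) + H(V) - H(U,V)
  = 0.9544 + 0.3373 - 1.2917
  = 0.0000 bits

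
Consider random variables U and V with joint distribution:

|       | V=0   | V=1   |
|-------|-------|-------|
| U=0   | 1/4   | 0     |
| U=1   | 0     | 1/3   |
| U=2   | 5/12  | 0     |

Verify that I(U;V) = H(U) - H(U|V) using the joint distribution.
Left side, from I(U;V) = H(U) + H(V) - H(U,V):
Marginal P(U) (row sums):
  P(U=0) = 1/4 + 0 = 1/4
  P(U=1) = 0 + 1/3 = 1/3
  P(U=2) = 5/12 + 0 = 5/12
Marginal P(V) (column sums):
  P(V=0) = 1/4 + 0 + 5/12 = 2/3
  P(V=1) = 0 + 1/3 + 0 = 1/3

H(U) = -[(1/4)·log₂(1/4) + (1/3)·log₂(1/3) + (5/12)·log₂(5/12)]
  = 0.5000 + 0.5283 + 0.5263
  = 1.5546 bits
H(V) = -[(2/3)·log₂(2/3) + (1/3)·log₂(1/3)]
  = 0.3900 + 0.5283
  = 0.9183 bits
H(U,V) = -[(1/4)·log₂(1/4) + (1/3)·log₂(1/3) + (5/12)·log₂(5/12)]
  = 0.5000 + 0.5283 + 0.5263
  = 1.5546 bits

I(U;V) = H(U) + H(V) - H(U,V)
  = 1.5546 + 0.9183 - 1.5546
  = 0.9183 bits

Right side, with H(U|V) computed directly from the conditional probabilities:
H(U|V) = -Σ P(U,V)·log₂ P(U|V), where P(U|V) = P(U,V) / P(V)
  (cells with P(U,V) = 0 contribute 0)
  (U=0,V=0): P(U|V) = (1/4)/(2/3) = 3/8;  -(1/4)·log₂(3/8) = 0.3538
  (U=1,V=1): P(U|V) = (1/3)/(1/3) = 1;  -(1/3)·log₂(1) = 0.0000
  (U=2,V=0): P(U|V) = (5/12)/(2/3) = 5/8;  -(5/12)·log₂(5/8) = 0.2825
H(U|V) = 0.3538 + 0.0000 + 0.2825
  = 0.6363 bits
H(U) - H(U|V) = 1.5546 - 0.6363 = 0.9183 bits

Both sides equal 0.9183 bits, so I(U;V) = H(U) - H(U|V) ✓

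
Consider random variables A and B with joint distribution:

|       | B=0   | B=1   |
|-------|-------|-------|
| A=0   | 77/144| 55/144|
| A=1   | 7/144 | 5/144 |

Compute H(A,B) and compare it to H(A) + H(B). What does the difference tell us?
Marginal P(A) (row sums):
  P(A=0) = 77/144 + 55/144 = 11/12
  P(A=1) = 7/144 + 5/144 = 1/12
Marginal P(B) (column sums):
  P(B=0) = 77/144 + 7/144 = 7/12
  P(B=1) = 55/144 + 5/144 = 5/12

H(A,B) = -[(77/144)·log₂(77/144) + (55/144)·log₂(55/144) + (7/144)·log₂(7/144) + (5/144)·log₂(5/144)]
  = 0.4829 + 0.5304 + 0.2121 + 0.1683
  = 1.3937 bits
H(A) = -[(11/12)·log₂(11/12) + (1/12)·log₂(1/12)]
  = 0.1151 + 0.2987
  = 0.4138 bits
H(B) = -[(7/12)·log₂(7/12) + (5/12)·log₂(5/12)]
  = 0.4536 + 0.5263
  = 0.9799 bits

H(A) + H(B) = 0.4138 + 0.9799 = 1.3937 bits
Difference: H(A) + H(B) - H(A,B) = 1.3937 - 1.3937 = 0.0000 bits = I(A;B)

The difference is the mutual information; it is 0 here, so A and B are independent (the joint entropy equals the sum of the marginal entropies).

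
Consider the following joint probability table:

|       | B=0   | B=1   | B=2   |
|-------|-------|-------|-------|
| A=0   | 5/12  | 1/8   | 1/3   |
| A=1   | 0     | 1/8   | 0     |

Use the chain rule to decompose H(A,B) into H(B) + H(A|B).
By the chain rule: H(A,B) = H(B) + H(A|B)

Marginal P(B) (column sums):
  P(B=0) = 5/12 + 0 = 5/12
  P(B=1) = 1/8 + 1/8 = 1/4
  P(B=2) = 1/3 + 0 = 1/3
H(B) = -[(5/12)·log₂(5/12) + (1/4)·log₂(1/4) + (1/3)·log₂(1/3)]
  = 0.5263 + 0.5000 + 0.5283
  = 1.5546 bits
H(A|B) = -Σ P(A,B)·log₂ P(A|B), where P(A|B) = P(A,B) / P(B)
  (cells with P(A,B) = 0 contribute 0)
  (A=0,B=0): P(A|B) = (5/12)/(5/12) = 1;  -(5/12)·log₂(1) = 0.0000
  (A=0,B=1): P(A|B) = (1/8)/(1/4) = 1/2;  -(1/8)·log₂(1/2) = 0.1250
  (A=0,B=2): P(A|B) = (1/3)/(1/3) = 1;  -(1/3)·log₂(1) = 0.0000
  (A=1,B=1): P(A|B) = (1/8)/(1/4) = 1/2;  -(1/8)·log₂(1/2) = 0.1250
H(A|B) = 0.0000 + 0.1250 + 0.0000 + 0.1250
  = 0.2500 bits

H(A,B) = H(B) + H(A|B) = 1.5546 + 0.2500 = 1.8046 bits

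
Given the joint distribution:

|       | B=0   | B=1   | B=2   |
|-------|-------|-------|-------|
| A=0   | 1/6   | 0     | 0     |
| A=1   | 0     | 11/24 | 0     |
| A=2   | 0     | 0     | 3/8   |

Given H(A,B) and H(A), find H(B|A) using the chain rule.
From the chain rule: H(A,B) = H(A) + H(B|A)
Therefore: H(B|A) = H(A,B) - H(A)

H(A,B) = -[(1/6)·log₂(1/6) + (11/24)·log₂(11/24) + (3/8)·log₂(3/8)]
  = 0.4308 + 0.5159 + 0.5306
  = 1.4773 bits
Marginal P(A) (row sums):
  P(A=0) = 1/6 + 0 + 0 = 1/6
  P(A=1) = 0 + 11/24 + 0 = 11/24
  P(A=2) = 0 + 0 + 3/8 = 3/8
H(A) = -[(1/6)·log₂(1/6) + (11/24)·log₂(11/24) + (3/8)·log₂(3/8)]
  = 0.4308 + 0.5159 + 0.5306
  = 1.4773 bits

H(B|A) = 1.4773 - 1.4773 = 0.0000 bits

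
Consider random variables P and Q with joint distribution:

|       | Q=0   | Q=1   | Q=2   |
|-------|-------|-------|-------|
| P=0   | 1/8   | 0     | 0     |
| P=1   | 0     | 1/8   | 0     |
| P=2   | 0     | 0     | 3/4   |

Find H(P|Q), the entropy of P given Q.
Marginal P(Q) (column sums):
  P(Q=0) = 1/8 + 0 + 0 = 1/8
  P(Q=1) = 0 + 1/8 + 0 = 1/8
  P(Q=2) = 0 + 0 + 3/4 = 3/4

H(P|Q) = -Σ P(P,Q)·log₂ P(P|Q), where P(P|Q) = P(P,Q) / P(Q)
  (cells with P(P,Q) = 0 contribute 0)
  (P=0,Q=0): P(P|Q) = (1/8)/(1/8) = 1;  -(1/8)·log₂(1) = 0.0000
  (P=1,Q=1): P(P|Q) = (1/8)/(1/8) = 1;  -(1/8)·log₂(1) = 0.0000
  (P=2,Q=2): P(P|Q) = (3/4)/(3/4) = 1;  -(3/4)·log₂(1) = 0.0000
H(P|Q) = 0.0000 + 0.0000 + 0.0000
  = 0.0000 bits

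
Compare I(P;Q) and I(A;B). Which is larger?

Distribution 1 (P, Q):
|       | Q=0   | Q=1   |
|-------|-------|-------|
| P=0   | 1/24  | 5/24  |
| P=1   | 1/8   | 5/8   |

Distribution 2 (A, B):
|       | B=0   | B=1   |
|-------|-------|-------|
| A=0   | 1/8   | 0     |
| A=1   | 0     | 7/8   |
Distribution 1 (P, Q):
Marginal P(P) (row sums):
  P(P=0) = 1/24 + 5/24 = 1/4
  P(P=1) = 1/8 + 5/8 = 3/4
Marginal P(Q) (column sums):
  P(Q=0) = 1/24 + 1/8 = 1/6
  P(Q=1) = 5/24 + 5/8 = 5/6

H(P) = -[(1/4)·log₂(1/4) + (3/4)·log₂(3/4)]
  = 0.5000 + 0.3113
  = 0.8113 bits
H(Q) = -[(1/6)·log₂(1/6) + (5/6)·log₂(5/6)]
  = 0.4308 + 0.2192
  = 0.6500 bits
H(P,Q) = -[(1/24)·log₂(1/24) + (5/24)·log₂(5/24) + (1/8)·log₂(1/8) + (5/8)·log₂(5/8)]
  = 0.1910 + 0.4715 + 0.3750 + 0.4238
  = 1.4613 bits

I(P;Q) = H(P) + H(Q) - H(P,Q)
  = 0.8113 + 0.6500 - 1.4613
  = 0.0000 bits

Distribution 2 (A, B):
Marginal P(A) (row sums):
  P(A=0) = 1/8 + 0 = 1/8
  P(A=1) = 0 + 7/8 = 7/8
Marginal P(B) (column sums):
  P(B=0) = 1/8 + 0 = 1/8
  P(B=1) = 0 + 7/8 = 7/8

H(A) = -[(1/8)·log₂(1/8) + (7/8)·log₂(7/8)]
  = 0.3750 + 0.1686
  = 0.5436 bits
H(B) = -[(1/8)·log₂(1/8) + (7/8)·log₂(7/8)]
  = 0.3750 + 0.1686
  = 0.5436 bits
H(A,B) = -[(1/8)·log₂(1/8) + (7/8)·log₂(7/8)]
  = 0.3750 + 0.1686
  = 0.5436 bits

I(A;B) = H(A) + H(B) - H(A,B)
  = 0.5436 + 0.5436 - 0.5436
  = 0.5436 bits

I(A;B) = 0.5436 bits > I(P;Q) = 0.0000 bits, so (A, B) has the higher mutual information (stronger dependence).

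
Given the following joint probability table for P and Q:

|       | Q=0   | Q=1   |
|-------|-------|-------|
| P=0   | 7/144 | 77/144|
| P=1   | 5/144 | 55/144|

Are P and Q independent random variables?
Marginal P(P) (row sums):
  P(P=0) = 7/144 + 77/144 = 7/12
  P(P=1) = 5/144 + 55/144 = 5/12
Marginal P(Q) (column sums):
  P(Q=0) = 7/144 + 5/144 = 1/12
  P(Q=1) = 77/144 + 55/144 = 11/12

P and Q are independent iff P(P=i,Q=j) = P(P=i)·P(Q=j) for every cell.
  P(P=0)·P(Q=0) = 7/12 × 1/12 = 7/144 = P(P=0,Q=0) ✓
  P(P=0)·P(Q=1) = 7/12 × 11/12 = 77/144 = P(P=0,Q=1) ✓
  P(P=1)·P(Q=0) = 5/12 × 1/12 = 5/144 = P(P=1,Q=0) ✓
  P(P=1)·P(Q=1) = 5/12 × 11/12 = 55/144 = P(P=1,Q=1) ✓

Yes, P and Q are independent: every cell factors, so I(P;Q) = 0 bits.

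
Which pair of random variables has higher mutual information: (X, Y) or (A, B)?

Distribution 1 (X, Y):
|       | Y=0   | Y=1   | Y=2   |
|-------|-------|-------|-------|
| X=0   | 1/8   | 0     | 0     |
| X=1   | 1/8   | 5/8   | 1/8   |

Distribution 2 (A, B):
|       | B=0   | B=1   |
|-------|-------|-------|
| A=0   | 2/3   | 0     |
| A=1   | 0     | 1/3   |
Distribution 1 (X, Y):
Marginal P(X) (row sums):
  P(X=0) = 1/8 + 0 + 0 = 1/8
  P(X=1) = 1/8 + 5/8 + 1/8 = 7/8
Marginal P(Y) (column sums):
  P(Y=0) = 1/8 + 1/8 = 1/4
  P(Y=1) = 0 + 5/8 = 5/8
  P(Y=2) = 0 + 1/8 = 1/8

H(X) = -[(1/8)·log₂(1/8) + (7/8)·log₂(7/8)]
  = 0.3750 + 0.1686
  = 0.5436 bits
H(Y) = -[(1/4)·log₂(1/4) + (5/8)·log₂(5/8) + (1/8)·log₂(1/8)]
  = 0.5000 + 0.4238 + 0.3750
  = 1.2988 bits
H(X,Y) = -[(1/8)·log₂(1/8) + (1/8)·log₂(1/8) + (5/8)·log₂(5/8) + (1/8)·log₂(1/8)]
  = 0.3750 + 0.3750 + 0.4238 + 0.3750
  = 1.5488 bits

I(X;Y) = H(X) + H(Y) - H(X,Y)
  = 0.5436 + 1.2988 - 1.5488
  = 0.2936 bits

Distribution 2 (A, B):
Marginal P(A) (row sums):
  P(A=0) = 2/3 + 0 = 2/3
  P(A=1) = 0 + 1/3 = 1/3
Marginal P(B) (column sums):
  P(B=0) = 2/3 + 0 = 2/3
  P(B=1) = 0 + 1/3 = 1/3

H(A) = -[(2/3)·log₂(2/3) + (1/3)·log₂(1/3)]
  = 0.3900 + 0.5283
  = 0.9183 bits
H(B) = -[(2/3)·log₂(2/3) + (1/3)·log₂(1/3)]
  = 0.3900 + 0.5283
  = 0.9183 bits
H(A,B) = -[(2/3)·log₂(2/3) + (1/3)·log₂(1/3)]
  = 0.3900 + 0.5283
  = 0.9183 bits

I(A;B) = H(A) + H(B) - H(A,B)
  = 0.9183 + 0.9183 - 0.9183
  = 0.9183 bits

I(A;B) = 0.9183 bits > I(X;Y) = 0.2936 bits, so (A, B) has the higher mutual information (stronger dependence).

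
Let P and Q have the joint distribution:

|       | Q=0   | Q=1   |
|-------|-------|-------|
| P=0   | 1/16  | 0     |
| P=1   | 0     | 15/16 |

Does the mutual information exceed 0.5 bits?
Marginal P(P) (row sums):
  P(P=0) = 1/16 + 0 = 1/16
  P(P=1) = 0 + 15/16 = 15/16
Marginal P(Q) (column sums):
  P(Q=0) = 1/16 + 0 = 1/16
  P(Q=1) = 0 + 15/16 = 15/16

H(P) = -[(1/16)·log₂(1/16) + (15/16)·log₂(15/16)]
  = 0.2500 + 0.0873
  = 0.3373 bits
H(Q) = -[(1/16)·log₂(1/16) + (15/16)·log₂(15/16)]
  = 0.2500 + 0.0873
  = 0.3373 bits
H(P,Q) = -[(1/16)·log₂(1/16) + (15/16)·log₂(15/16)]
  = 0.2500 + 0.0873
  = 0.3373 bits

I(P;Q) = H(P) + H(Q) - H(P,Q)
  = 0.3373 + 0.3373 - 0.3373
  = 0.3373 bits

No. I(P;Q) = 0.3373 bits, which is ≤ 0.5 bits.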